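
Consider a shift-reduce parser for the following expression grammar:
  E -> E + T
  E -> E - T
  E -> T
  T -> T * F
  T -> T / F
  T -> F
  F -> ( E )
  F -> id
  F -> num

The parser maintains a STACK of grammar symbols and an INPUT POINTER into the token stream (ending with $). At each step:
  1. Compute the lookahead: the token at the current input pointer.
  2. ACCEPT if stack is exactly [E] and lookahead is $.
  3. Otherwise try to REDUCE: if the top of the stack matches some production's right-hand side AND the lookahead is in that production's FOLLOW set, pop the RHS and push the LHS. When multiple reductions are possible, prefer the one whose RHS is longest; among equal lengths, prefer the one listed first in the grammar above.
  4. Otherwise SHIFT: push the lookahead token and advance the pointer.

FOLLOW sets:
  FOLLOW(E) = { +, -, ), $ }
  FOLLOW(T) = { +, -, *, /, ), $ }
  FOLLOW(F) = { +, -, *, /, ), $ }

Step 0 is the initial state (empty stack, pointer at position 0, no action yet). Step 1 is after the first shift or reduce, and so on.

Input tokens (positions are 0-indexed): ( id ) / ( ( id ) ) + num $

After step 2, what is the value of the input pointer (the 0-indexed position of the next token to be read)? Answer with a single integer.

Step 1: shift (. Stack=[(] ptr=1 lookahead=id remaining=[id ) / ( ( id ) ) + num $]
Step 2: shift id. Stack=[( id] ptr=2 lookahead=) remaining=[) / ( ( id ) ) + num $]

Answer: 2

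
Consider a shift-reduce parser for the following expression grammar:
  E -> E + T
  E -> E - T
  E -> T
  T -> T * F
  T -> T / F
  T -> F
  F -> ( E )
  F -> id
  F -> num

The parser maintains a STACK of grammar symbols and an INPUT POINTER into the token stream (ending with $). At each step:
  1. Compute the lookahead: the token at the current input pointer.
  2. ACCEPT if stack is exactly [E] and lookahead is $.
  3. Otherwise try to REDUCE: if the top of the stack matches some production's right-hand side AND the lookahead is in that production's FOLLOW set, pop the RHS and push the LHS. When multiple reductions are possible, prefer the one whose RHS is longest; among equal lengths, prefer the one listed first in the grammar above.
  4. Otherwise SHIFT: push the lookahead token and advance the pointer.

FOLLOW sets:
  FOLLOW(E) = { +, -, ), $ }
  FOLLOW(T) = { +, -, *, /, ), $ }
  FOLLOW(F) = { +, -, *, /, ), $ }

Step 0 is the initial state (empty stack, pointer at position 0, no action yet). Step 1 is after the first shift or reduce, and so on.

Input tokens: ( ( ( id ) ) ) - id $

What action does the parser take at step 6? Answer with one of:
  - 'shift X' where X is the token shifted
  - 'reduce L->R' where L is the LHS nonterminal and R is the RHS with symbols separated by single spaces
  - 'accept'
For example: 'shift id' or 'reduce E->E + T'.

Answer: reduce T->F

Derivation:
Step 1: shift (. Stack=[(] ptr=1 lookahead=( remaining=[( ( id ) ) ) - id $]
Step 2: shift (. Stack=[( (] ptr=2 lookahead=( remaining=[( id ) ) ) - id $]
Step 3: shift (. Stack=[( ( (] ptr=3 lookahead=id remaining=[id ) ) ) - id $]
Step 4: shift id. Stack=[( ( ( id] ptr=4 lookahead=) remaining=[) ) ) - id $]
Step 5: reduce F->id. Stack=[( ( ( F] ptr=4 lookahead=) remaining=[) ) ) - id $]
Step 6: reduce T->F. Stack=[( ( ( T] ptr=4 lookahead=) remaining=[) ) ) - id $]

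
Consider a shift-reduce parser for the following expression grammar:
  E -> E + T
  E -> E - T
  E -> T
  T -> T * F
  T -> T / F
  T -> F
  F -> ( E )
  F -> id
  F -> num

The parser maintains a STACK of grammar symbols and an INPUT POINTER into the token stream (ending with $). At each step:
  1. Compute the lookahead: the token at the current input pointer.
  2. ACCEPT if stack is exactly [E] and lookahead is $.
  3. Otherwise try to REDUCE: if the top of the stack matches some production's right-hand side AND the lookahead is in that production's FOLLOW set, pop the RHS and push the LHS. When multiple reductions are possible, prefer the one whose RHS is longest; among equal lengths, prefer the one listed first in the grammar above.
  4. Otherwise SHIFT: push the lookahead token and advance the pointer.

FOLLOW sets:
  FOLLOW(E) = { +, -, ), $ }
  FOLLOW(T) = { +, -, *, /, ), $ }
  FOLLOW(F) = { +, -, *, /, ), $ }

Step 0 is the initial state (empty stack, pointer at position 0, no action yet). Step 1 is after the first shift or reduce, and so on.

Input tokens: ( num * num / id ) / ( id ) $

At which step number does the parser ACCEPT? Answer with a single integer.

Step 1: shift (. Stack=[(] ptr=1 lookahead=num remaining=[num * num / id ) / ( id ) $]
Step 2: shift num. Stack=[( num] ptr=2 lookahead=* remaining=[* num / id ) / ( id ) $]
Step 3: reduce F->num. Stack=[( F] ptr=2 lookahead=* remaining=[* num / id ) / ( id ) $]
Step 4: reduce T->F. Stack=[( T] ptr=2 lookahead=* remaining=[* num / id ) / ( id ) $]
Step 5: shift *. Stack=[( T *] ptr=3 lookahead=num remaining=[num / id ) / ( id ) $]
Step 6: shift num. Stack=[( T * num] ptr=4 lookahead=/ remaining=[/ id ) / ( id ) $]
Step 7: reduce F->num. Stack=[( T * F] ptr=4 lookahead=/ remaining=[/ id ) / ( id ) $]
Step 8: reduce T->T * F. Stack=[( T] ptr=4 lookahead=/ remaining=[/ id ) / ( id ) $]
Step 9: shift /. Stack=[( T /] ptr=5 lookahead=id remaining=[id ) / ( id ) $]
Step 10: shift id. Stack=[( T / id] ptr=6 lookahead=) remaining=[) / ( id ) $]
Step 11: reduce F->id. Stack=[( T / F] ptr=6 lookahead=) remaining=[) / ( id ) $]
Step 12: reduce T->T / F. Stack=[( T] ptr=6 lookahead=) remaining=[) / ( id ) $]
Step 13: reduce E->T. Stack=[( E] ptr=6 lookahead=) remaining=[) / ( id ) $]
Step 14: shift ). Stack=[( E )] ptr=7 lookahead=/ remaining=[/ ( id ) $]
Step 15: reduce F->( E ). Stack=[F] ptr=7 lookahead=/ remaining=[/ ( id ) $]
Step 16: reduce T->F. Stack=[T] ptr=7 lookahead=/ remaining=[/ ( id ) $]
Step 17: shift /. Stack=[T /] ptr=8 lookahead=( remaining=[( id ) $]
Step 18: shift (. Stack=[T / (] ptr=9 lookahead=id remaining=[id ) $]
Step 19: shift id. Stack=[T / ( id] ptr=10 lookahead=) remaining=[) $]
Step 20: reduce F->id. Stack=[T / ( F] ptr=10 lookahead=) remaining=[) $]
Step 21: reduce T->F. Stack=[T / ( T] ptr=10 lookahead=) remaining=[) $]
Step 22: reduce E->T. Stack=[T / ( E] ptr=10 lookahead=) remaining=[) $]
Step 23: shift ). Stack=[T / ( E )] ptr=11 lookahead=$ remaining=[$]
Step 24: reduce F->( E ). Stack=[T / F] ptr=11 lookahead=$ remaining=[$]
Step 25: reduce T->T / F. Stack=[T] ptr=11 lookahead=$ remaining=[$]
Step 26: reduce E->T. Stack=[E] ptr=11 lookahead=$ remaining=[$]
Step 27: accept. Stack=[E] ptr=11 lookahead=$ remaining=[$]

Answer: 27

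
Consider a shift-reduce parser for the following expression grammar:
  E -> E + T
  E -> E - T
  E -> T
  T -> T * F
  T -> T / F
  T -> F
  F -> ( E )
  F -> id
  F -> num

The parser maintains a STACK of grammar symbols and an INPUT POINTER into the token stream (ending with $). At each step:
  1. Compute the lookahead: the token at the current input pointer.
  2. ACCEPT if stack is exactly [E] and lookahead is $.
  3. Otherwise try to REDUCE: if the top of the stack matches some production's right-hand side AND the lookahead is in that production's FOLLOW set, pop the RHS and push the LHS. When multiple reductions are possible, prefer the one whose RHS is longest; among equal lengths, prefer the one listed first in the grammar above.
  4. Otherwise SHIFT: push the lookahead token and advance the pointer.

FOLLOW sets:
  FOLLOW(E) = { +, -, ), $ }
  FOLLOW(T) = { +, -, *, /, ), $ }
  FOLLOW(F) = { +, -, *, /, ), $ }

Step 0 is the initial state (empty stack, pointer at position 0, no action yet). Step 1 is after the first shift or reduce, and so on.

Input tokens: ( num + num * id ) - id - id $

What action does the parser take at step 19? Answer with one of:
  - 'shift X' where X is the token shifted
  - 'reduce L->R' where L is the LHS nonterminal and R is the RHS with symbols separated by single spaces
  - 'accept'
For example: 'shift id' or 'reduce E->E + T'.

Step 1: shift (. Stack=[(] ptr=1 lookahead=num remaining=[num + num * id ) - id - id $]
Step 2: shift num. Stack=[( num] ptr=2 lookahead=+ remaining=[+ num * id ) - id - id $]
Step 3: reduce F->num. Stack=[( F] ptr=2 lookahead=+ remaining=[+ num * id ) - id - id $]
Step 4: reduce T->F. Stack=[( T] ptr=2 lookahead=+ remaining=[+ num * id ) - id - id $]
Step 5: reduce E->T. Stack=[( E] ptr=2 lookahead=+ remaining=[+ num * id ) - id - id $]
Step 6: shift +. Stack=[( E +] ptr=3 lookahead=num remaining=[num * id ) - id - id $]
Step 7: shift num. Stack=[( E + num] ptr=4 lookahead=* remaining=[* id ) - id - id $]
Step 8: reduce F->num. Stack=[( E + F] ptr=4 lookahead=* remaining=[* id ) - id - id $]
Step 9: reduce T->F. Stack=[( E + T] ptr=4 lookahead=* remaining=[* id ) - id - id $]
Step 10: shift *. Stack=[( E + T *] ptr=5 lookahead=id remaining=[id ) - id - id $]
Step 11: shift id. Stack=[( E + T * id] ptr=6 lookahead=) remaining=[) - id - id $]
Step 12: reduce F->id. Stack=[( E + T * F] ptr=6 lookahead=) remaining=[) - id - id $]
Step 13: reduce T->T * F. Stack=[( E + T] ptr=6 lookahead=) remaining=[) - id - id $]
Step 14: reduce E->E + T. Stack=[( E] ptr=6 lookahead=) remaining=[) - id - id $]
Step 15: shift ). Stack=[( E )] ptr=7 lookahead=- remaining=[- id - id $]
Step 16: reduce F->( E ). Stack=[F] ptr=7 lookahead=- remaining=[- id - id $]
Step 17: reduce T->F. Stack=[T] ptr=7 lookahead=- remaining=[- id - id $]
Step 18: reduce E->T. Stack=[E] ptr=7 lookahead=- remaining=[- id - id $]
Step 19: shift -. Stack=[E -] ptr=8 lookahead=id remaining=[id - id $]

Answer: shift -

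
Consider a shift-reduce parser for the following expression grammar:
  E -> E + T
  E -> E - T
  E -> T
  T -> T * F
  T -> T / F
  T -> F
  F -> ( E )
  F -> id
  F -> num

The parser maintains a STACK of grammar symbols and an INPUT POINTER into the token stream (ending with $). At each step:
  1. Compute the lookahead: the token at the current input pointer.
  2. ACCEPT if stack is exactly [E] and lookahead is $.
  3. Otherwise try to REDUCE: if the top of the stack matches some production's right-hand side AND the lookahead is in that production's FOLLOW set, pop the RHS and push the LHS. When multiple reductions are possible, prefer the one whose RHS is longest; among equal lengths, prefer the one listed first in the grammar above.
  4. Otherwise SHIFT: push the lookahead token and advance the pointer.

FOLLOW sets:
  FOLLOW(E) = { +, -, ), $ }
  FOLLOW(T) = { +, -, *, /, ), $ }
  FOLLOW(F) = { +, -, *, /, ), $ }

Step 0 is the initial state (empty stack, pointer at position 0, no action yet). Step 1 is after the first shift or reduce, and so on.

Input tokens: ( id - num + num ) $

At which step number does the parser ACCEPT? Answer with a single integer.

Answer: 20

Derivation:
Step 1: shift (. Stack=[(] ptr=1 lookahead=id remaining=[id - num + num ) $]
Step 2: shift id. Stack=[( id] ptr=2 lookahead=- remaining=[- num + num ) $]
Step 3: reduce F->id. Stack=[( F] ptr=2 lookahead=- remaining=[- num + num ) $]
Step 4: reduce T->F. Stack=[( T] ptr=2 lookahead=- remaining=[- num + num ) $]
Step 5: reduce E->T. Stack=[( E] ptr=2 lookahead=- remaining=[- num + num ) $]
Step 6: shift -. Stack=[( E -] ptr=3 lookahead=num remaining=[num + num ) $]
Step 7: shift num. Stack=[( E - num] ptr=4 lookahead=+ remaining=[+ num ) $]
Step 8: reduce F->num. Stack=[( E - F] ptr=4 lookahead=+ remaining=[+ num ) $]
Step 9: reduce T->F. Stack=[( E - T] ptr=4 lookahead=+ remaining=[+ num ) $]
Step 10: reduce E->E - T. Stack=[( E] ptr=4 lookahead=+ remaining=[+ num ) $]
Step 11: shift +. Stack=[( E +] ptr=5 lookahead=num remaining=[num ) $]
Step 12: shift num. Stack=[( E + num] ptr=6 lookahead=) remaining=[) $]
Step 13: reduce F->num. Stack=[( E + F] ptr=6 lookahead=) remaining=[) $]
Step 14: reduce T->F. Stack=[( E + T] ptr=6 lookahead=) remaining=[) $]
Step 15: reduce E->E + T. Stack=[( E] ptr=6 lookahead=) remaining=[) $]
Step 16: shift ). Stack=[( E )] ptr=7 lookahead=$ remaining=[$]
Step 17: reduce F->( E ). Stack=[F] ptr=7 lookahead=$ remaining=[$]
Step 18: reduce T->F. Stack=[T] ptr=7 lookahead=$ remaining=[$]
Step 19: reduce E->T. Stack=[E] ptr=7 lookahead=$ remaining=[$]
Step 20: accept. Stack=[E] ptr=7 lookahead=$ remaining=[$]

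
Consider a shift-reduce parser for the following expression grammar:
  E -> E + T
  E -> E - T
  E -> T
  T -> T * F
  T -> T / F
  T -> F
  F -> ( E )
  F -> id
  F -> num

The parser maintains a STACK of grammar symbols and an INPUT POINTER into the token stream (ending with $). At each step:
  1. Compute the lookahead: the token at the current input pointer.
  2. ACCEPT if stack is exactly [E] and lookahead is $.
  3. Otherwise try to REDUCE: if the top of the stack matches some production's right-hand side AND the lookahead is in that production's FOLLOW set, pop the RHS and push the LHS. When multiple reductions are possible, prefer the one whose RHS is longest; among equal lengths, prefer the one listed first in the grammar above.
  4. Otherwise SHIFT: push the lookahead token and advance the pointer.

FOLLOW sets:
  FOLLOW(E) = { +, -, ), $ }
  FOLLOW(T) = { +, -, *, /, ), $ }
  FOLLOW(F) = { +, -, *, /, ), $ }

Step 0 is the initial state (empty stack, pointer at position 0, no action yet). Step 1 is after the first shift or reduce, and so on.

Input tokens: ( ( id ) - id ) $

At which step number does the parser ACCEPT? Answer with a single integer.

Answer: 20

Derivation:
Step 1: shift (. Stack=[(] ptr=1 lookahead=( remaining=[( id ) - id ) $]
Step 2: shift (. Stack=[( (] ptr=2 lookahead=id remaining=[id ) - id ) $]
Step 3: shift id. Stack=[( ( id] ptr=3 lookahead=) remaining=[) - id ) $]
Step 4: reduce F->id. Stack=[( ( F] ptr=3 lookahead=) remaining=[) - id ) $]
Step 5: reduce T->F. Stack=[( ( T] ptr=3 lookahead=) remaining=[) - id ) $]
Step 6: reduce E->T. Stack=[( ( E] ptr=3 lookahead=) remaining=[) - id ) $]
Step 7: shift ). Stack=[( ( E )] ptr=4 lookahead=- remaining=[- id ) $]
Step 8: reduce F->( E ). Stack=[( F] ptr=4 lookahead=- remaining=[- id ) $]
Step 9: reduce T->F. Stack=[( T] ptr=4 lookahead=- remaining=[- id ) $]
Step 10: reduce E->T. Stack=[( E] ptr=4 lookahead=- remaining=[- id ) $]
Step 11: shift -. Stack=[( E -] ptr=5 lookahead=id remaining=[id ) $]
Step 12: shift id. Stack=[( E - id] ptr=6 lookahead=) remaining=[) $]
Step 13: reduce F->id. Stack=[( E - F] ptr=6 lookahead=) remaining=[) $]
Step 14: reduce T->F. Stack=[( E - T] ptr=6 lookahead=) remaining=[) $]
Step 15: reduce E->E - T. Stack=[( E] ptr=6 lookahead=) remaining=[) $]
Step 16: shift ). Stack=[( E )] ptr=7 lookahead=$ remaining=[$]
Step 17: reduce F->( E ). Stack=[F] ptr=7 lookahead=$ remaining=[$]
Step 18: reduce T->F. Stack=[T] ptr=7 lookahead=$ remaining=[$]
Step 19: reduce E->T. Stack=[E] ptr=7 lookahead=$ remaining=[$]
Step 20: accept. Stack=[E] ptr=7 lookahead=$ remaining=[$]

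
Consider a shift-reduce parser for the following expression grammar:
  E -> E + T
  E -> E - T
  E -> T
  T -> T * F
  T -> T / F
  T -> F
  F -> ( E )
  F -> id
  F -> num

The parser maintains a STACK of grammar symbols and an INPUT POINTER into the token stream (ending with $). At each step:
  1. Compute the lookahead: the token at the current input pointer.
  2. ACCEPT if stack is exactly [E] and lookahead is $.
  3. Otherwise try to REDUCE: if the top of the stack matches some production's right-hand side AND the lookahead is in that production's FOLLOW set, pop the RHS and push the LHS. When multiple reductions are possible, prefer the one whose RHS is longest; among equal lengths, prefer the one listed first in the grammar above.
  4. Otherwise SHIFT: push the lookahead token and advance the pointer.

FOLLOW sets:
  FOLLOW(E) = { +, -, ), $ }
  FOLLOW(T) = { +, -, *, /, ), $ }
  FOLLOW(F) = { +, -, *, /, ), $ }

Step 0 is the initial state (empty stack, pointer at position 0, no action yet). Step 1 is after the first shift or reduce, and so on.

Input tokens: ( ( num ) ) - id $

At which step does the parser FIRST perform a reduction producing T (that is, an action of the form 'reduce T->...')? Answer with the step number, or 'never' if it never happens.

Answer: 5

Derivation:
Step 1: shift (. Stack=[(] ptr=1 lookahead=( remaining=[( num ) ) - id $]
Step 2: shift (. Stack=[( (] ptr=2 lookahead=num remaining=[num ) ) - id $]
Step 3: shift num. Stack=[( ( num] ptr=3 lookahead=) remaining=[) ) - id $]
Step 4: reduce F->num. Stack=[( ( F] ptr=3 lookahead=) remaining=[) ) - id $]
Step 5: reduce T->F. Stack=[( ( T] ptr=3 lookahead=) remaining=[) ) - id $]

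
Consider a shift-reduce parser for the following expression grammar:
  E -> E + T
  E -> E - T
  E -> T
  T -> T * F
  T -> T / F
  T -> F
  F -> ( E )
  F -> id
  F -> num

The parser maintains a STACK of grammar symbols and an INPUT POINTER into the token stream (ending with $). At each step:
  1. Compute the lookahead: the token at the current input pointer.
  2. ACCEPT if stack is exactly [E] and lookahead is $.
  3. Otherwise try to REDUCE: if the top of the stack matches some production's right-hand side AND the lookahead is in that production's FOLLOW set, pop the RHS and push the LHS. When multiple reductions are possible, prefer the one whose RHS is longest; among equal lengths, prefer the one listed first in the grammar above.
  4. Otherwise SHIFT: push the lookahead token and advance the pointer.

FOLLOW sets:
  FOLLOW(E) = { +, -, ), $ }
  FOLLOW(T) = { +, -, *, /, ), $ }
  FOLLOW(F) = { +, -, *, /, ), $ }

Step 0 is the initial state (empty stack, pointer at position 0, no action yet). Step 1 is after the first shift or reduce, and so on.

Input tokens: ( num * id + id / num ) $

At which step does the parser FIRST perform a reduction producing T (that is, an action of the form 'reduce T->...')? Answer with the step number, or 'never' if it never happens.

Step 1: shift (. Stack=[(] ptr=1 lookahead=num remaining=[num * id + id / num ) $]
Step 2: shift num. Stack=[( num] ptr=2 lookahead=* remaining=[* id + id / num ) $]
Step 3: reduce F->num. Stack=[( F] ptr=2 lookahead=* remaining=[* id + id / num ) $]
Step 4: reduce T->F. Stack=[( T] ptr=2 lookahead=* remaining=[* id + id / num ) $]

Answer: 4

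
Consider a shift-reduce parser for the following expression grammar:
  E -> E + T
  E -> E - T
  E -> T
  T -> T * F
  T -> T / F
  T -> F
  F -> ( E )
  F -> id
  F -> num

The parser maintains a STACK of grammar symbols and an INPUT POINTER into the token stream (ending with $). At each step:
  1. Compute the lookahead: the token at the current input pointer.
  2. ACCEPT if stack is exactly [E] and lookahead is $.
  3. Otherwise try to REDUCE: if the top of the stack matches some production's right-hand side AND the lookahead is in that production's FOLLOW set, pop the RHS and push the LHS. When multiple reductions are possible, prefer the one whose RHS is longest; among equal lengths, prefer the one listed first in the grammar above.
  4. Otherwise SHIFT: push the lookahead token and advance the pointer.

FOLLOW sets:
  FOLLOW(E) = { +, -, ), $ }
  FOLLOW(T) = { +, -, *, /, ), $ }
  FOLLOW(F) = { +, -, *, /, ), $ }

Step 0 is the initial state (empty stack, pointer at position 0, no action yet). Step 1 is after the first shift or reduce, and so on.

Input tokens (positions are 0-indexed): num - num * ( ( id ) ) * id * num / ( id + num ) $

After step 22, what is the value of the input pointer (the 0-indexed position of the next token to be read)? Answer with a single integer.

Step 1: shift num. Stack=[num] ptr=1 lookahead=- remaining=[- num * ( ( id ) ) * id * num / ( id + num ) $]
Step 2: reduce F->num. Stack=[F] ptr=1 lookahead=- remaining=[- num * ( ( id ) ) * id * num / ( id + num ) $]
Step 3: reduce T->F. Stack=[T] ptr=1 lookahead=- remaining=[- num * ( ( id ) ) * id * num / ( id + num ) $]
Step 4: reduce E->T. Stack=[E] ptr=1 lookahead=- remaining=[- num * ( ( id ) ) * id * num / ( id + num ) $]
Step 5: shift -. Stack=[E -] ptr=2 lookahead=num remaining=[num * ( ( id ) ) * id * num / ( id + num ) $]
Step 6: shift num. Stack=[E - num] ptr=3 lookahead=* remaining=[* ( ( id ) ) * id * num / ( id + num ) $]
Step 7: reduce F->num. Stack=[E - F] ptr=3 lookahead=* remaining=[* ( ( id ) ) * id * num / ( id + num ) $]
Step 8: reduce T->F. Stack=[E - T] ptr=3 lookahead=* remaining=[* ( ( id ) ) * id * num / ( id + num ) $]
Step 9: shift *. Stack=[E - T *] ptr=4 lookahead=( remaining=[( ( id ) ) * id * num / ( id + num ) $]
Step 10: shift (. Stack=[E - T * (] ptr=5 lookahead=( remaining=[( id ) ) * id * num / ( id + num ) $]
Step 11: shift (. Stack=[E - T * ( (] ptr=6 lookahead=id remaining=[id ) ) * id * num / ( id + num ) $]
Step 12: shift id. Stack=[E - T * ( ( id] ptr=7 lookahead=) remaining=[) ) * id * num / ( id + num ) $]
Step 13: reduce F->id. Stack=[E - T * ( ( F] ptr=7 lookahead=) remaining=[) ) * id * num / ( id + num ) $]
Step 14: reduce T->F. Stack=[E - T * ( ( T] ptr=7 lookahead=) remaining=[) ) * id * num / ( id + num ) $]
Step 15: reduce E->T. Stack=[E - T * ( ( E] ptr=7 lookahead=) remaining=[) ) * id * num / ( id + num ) $]
Step 16: shift ). Stack=[E - T * ( ( E )] ptr=8 lookahead=) remaining=[) * id * num / ( id + num ) $]
Step 17: reduce F->( E ). Stack=[E - T * ( F] ptr=8 lookahead=) remaining=[) * id * num / ( id + num ) $]
Step 18: reduce T->F. Stack=[E - T * ( T] ptr=8 lookahead=) remaining=[) * id * num / ( id + num ) $]
Step 19: reduce E->T. Stack=[E - T * ( E] ptr=8 lookahead=) remaining=[) * id * num / ( id + num ) $]
Step 20: shift ). Stack=[E - T * ( E )] ptr=9 lookahead=* remaining=[* id * num / ( id + num ) $]
Step 21: reduce F->( E ). Stack=[E - T * F] ptr=9 lookahead=* remaining=[* id * num / ( id + num ) $]
Step 22: reduce T->T * F. Stack=[E - T] ptr=9 lookahead=* remaining=[* id * num / ( id + num ) $]

Answer: 9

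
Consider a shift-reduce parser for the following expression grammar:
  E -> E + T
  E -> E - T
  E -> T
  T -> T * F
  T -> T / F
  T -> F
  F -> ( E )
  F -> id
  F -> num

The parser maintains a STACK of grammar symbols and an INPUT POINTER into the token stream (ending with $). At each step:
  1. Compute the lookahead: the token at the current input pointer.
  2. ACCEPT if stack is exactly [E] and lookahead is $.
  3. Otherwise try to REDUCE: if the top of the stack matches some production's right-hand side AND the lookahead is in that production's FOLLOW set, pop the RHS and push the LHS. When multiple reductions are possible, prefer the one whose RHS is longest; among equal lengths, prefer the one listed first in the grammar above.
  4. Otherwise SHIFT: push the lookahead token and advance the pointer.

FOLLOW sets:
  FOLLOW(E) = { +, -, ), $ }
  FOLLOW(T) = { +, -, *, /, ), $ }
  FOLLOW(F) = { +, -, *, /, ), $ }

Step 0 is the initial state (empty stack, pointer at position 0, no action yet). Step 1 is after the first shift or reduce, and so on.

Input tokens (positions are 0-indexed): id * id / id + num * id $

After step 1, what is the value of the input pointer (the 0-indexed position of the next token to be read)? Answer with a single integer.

Answer: 1

Derivation:
Step 1: shift id. Stack=[id] ptr=1 lookahead=* remaining=[* id / id + num * id $]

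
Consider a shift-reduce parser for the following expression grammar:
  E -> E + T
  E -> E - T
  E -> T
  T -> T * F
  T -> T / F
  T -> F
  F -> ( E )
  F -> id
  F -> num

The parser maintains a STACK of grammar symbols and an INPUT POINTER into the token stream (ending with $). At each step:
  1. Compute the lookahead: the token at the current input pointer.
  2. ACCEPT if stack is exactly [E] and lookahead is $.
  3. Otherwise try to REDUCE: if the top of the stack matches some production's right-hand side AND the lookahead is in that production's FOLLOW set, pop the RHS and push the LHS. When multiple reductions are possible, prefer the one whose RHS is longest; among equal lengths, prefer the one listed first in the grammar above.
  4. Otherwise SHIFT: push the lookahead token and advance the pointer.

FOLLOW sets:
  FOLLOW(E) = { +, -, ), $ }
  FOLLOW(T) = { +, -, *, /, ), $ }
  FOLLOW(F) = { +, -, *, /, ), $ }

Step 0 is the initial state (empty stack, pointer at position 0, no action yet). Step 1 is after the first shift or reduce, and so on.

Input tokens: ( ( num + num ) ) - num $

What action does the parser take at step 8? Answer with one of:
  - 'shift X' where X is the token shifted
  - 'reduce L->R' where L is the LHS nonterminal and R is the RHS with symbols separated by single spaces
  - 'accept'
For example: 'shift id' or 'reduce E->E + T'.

Step 1: shift (. Stack=[(] ptr=1 lookahead=( remaining=[( num + num ) ) - num $]
Step 2: shift (. Stack=[( (] ptr=2 lookahead=num remaining=[num + num ) ) - num $]
Step 3: shift num. Stack=[( ( num] ptr=3 lookahead=+ remaining=[+ num ) ) - num $]
Step 4: reduce F->num. Stack=[( ( F] ptr=3 lookahead=+ remaining=[+ num ) ) - num $]
Step 5: reduce T->F. Stack=[( ( T] ptr=3 lookahead=+ remaining=[+ num ) ) - num $]
Step 6: reduce E->T. Stack=[( ( E] ptr=3 lookahead=+ remaining=[+ num ) ) - num $]
Step 7: shift +. Stack=[( ( E +] ptr=4 lookahead=num remaining=[num ) ) - num $]
Step 8: shift num. Stack=[( ( E + num] ptr=5 lookahead=) remaining=[) ) - num $]

Answer: shift num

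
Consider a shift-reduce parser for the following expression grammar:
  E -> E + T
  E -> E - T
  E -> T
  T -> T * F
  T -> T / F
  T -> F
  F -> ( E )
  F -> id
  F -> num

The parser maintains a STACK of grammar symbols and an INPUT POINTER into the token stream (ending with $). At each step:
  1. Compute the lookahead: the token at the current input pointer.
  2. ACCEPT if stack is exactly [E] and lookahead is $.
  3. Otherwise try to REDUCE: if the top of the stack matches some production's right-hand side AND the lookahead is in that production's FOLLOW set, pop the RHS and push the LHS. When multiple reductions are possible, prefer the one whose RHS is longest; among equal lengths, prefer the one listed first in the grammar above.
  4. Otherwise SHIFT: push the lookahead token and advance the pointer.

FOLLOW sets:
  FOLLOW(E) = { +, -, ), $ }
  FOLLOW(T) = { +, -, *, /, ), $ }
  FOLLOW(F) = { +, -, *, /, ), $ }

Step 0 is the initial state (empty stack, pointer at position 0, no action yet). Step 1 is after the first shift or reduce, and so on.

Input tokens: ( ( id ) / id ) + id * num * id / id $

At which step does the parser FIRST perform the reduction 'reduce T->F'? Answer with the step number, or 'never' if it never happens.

Answer: 5

Derivation:
Step 1: shift (. Stack=[(] ptr=1 lookahead=( remaining=[( id ) / id ) + id * num * id / id $]
Step 2: shift (. Stack=[( (] ptr=2 lookahead=id remaining=[id ) / id ) + id * num * id / id $]
Step 3: shift id. Stack=[( ( id] ptr=3 lookahead=) remaining=[) / id ) + id * num * id / id $]
Step 4: reduce F->id. Stack=[( ( F] ptr=3 lookahead=) remaining=[) / id ) + id * num * id / id $]
Step 5: reduce T->F. Stack=[( ( T] ptr=3 lookahead=) remaining=[) / id ) + id * num * id / id $]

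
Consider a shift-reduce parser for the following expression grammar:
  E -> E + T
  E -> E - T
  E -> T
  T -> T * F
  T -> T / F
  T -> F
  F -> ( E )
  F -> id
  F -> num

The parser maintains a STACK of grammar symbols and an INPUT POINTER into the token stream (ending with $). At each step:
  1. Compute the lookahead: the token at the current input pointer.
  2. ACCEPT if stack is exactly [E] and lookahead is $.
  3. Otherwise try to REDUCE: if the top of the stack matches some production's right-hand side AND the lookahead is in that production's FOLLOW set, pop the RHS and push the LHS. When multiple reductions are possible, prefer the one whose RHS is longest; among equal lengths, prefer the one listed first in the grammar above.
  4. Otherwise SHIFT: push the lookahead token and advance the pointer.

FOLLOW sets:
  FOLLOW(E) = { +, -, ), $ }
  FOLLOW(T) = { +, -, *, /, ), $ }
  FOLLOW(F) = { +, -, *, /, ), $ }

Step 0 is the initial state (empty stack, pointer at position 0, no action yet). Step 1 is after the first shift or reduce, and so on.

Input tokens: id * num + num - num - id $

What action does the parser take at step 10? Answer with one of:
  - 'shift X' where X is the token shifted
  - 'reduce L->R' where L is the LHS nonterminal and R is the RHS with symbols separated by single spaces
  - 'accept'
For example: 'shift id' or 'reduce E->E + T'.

Answer: shift num

Derivation:
Step 1: shift id. Stack=[id] ptr=1 lookahead=* remaining=[* num + num - num - id $]
Step 2: reduce F->id. Stack=[F] ptr=1 lookahead=* remaining=[* num + num - num - id $]
Step 3: reduce T->F. Stack=[T] ptr=1 lookahead=* remaining=[* num + num - num - id $]
Step 4: shift *. Stack=[T *] ptr=2 lookahead=num remaining=[num + num - num - id $]
Step 5: shift num. Stack=[T * num] ptr=3 lookahead=+ remaining=[+ num - num - id $]
Step 6: reduce F->num. Stack=[T * F] ptr=3 lookahead=+ remaining=[+ num - num - id $]
Step 7: reduce T->T * F. Stack=[T] ptr=3 lookahead=+ remaining=[+ num - num - id $]
Step 8: reduce E->T. Stack=[E] ptr=3 lookahead=+ remaining=[+ num - num - id $]
Step 9: shift +. Stack=[E +] ptr=4 lookahead=num remaining=[num - num - id $]
Step 10: shift num. Stack=[E + num] ptr=5 lookahead=- remaining=[- num - id $]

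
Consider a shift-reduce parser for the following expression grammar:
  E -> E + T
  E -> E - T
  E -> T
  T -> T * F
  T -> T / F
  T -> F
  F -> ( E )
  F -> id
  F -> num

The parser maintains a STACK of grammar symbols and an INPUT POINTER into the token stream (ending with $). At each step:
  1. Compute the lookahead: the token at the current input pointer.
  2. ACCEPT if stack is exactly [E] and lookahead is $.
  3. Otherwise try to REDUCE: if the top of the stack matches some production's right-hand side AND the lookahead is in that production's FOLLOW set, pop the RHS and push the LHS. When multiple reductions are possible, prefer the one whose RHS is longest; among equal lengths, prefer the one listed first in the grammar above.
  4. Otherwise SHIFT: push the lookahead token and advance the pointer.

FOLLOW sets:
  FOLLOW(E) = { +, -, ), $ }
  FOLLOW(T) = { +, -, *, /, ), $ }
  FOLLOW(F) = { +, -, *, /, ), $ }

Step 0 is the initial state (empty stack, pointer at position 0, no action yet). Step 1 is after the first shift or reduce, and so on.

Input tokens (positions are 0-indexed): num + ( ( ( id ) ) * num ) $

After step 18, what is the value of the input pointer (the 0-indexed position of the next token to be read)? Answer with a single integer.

Answer: 8

Derivation:
Step 1: shift num. Stack=[num] ptr=1 lookahead=+ remaining=[+ ( ( ( id ) ) * num ) $]
Step 2: reduce F->num. Stack=[F] ptr=1 lookahead=+ remaining=[+ ( ( ( id ) ) * num ) $]
Step 3: reduce T->F. Stack=[T] ptr=1 lookahead=+ remaining=[+ ( ( ( id ) ) * num ) $]
Step 4: reduce E->T. Stack=[E] ptr=1 lookahead=+ remaining=[+ ( ( ( id ) ) * num ) $]
Step 5: shift +. Stack=[E +] ptr=2 lookahead=( remaining=[( ( ( id ) ) * num ) $]
Step 6: shift (. Stack=[E + (] ptr=3 lookahead=( remaining=[( ( id ) ) * num ) $]
Step 7: shift (. Stack=[E + ( (] ptr=4 lookahead=( remaining=[( id ) ) * num ) $]
Step 8: shift (. Stack=[E + ( ( (] ptr=5 lookahead=id remaining=[id ) ) * num ) $]
Step 9: shift id. Stack=[E + ( ( ( id] ptr=6 lookahead=) remaining=[) ) * num ) $]
Step 10: reduce F->id. Stack=[E + ( ( ( F] ptr=6 lookahead=) remaining=[) ) * num ) $]
Step 11: reduce T->F. Stack=[E + ( ( ( T] ptr=6 lookahead=) remaining=[) ) * num ) $]
Step 12: reduce E->T. Stack=[E + ( ( ( E] ptr=6 lookahead=) remaining=[) ) * num ) $]
Step 13: shift ). Stack=[E + ( ( ( E )] ptr=7 lookahead=) remaining=[) * num ) $]
Step 14: reduce F->( E ). Stack=[E + ( ( F] ptr=7 lookahead=) remaining=[) * num ) $]
Step 15: reduce T->F. Stack=[E + ( ( T] ptr=7 lookahead=) remaining=[) * num ) $]
Step 16: reduce E->T. Stack=[E + ( ( E] ptr=7 lookahead=) remaining=[) * num ) $]
Step 17: shift ). Stack=[E + ( ( E )] ptr=8 lookahead=* remaining=[* num ) $]
Step 18: reduce F->( E ). Stack=[E + ( F] ptr=8 lookahead=* remaining=[* num ) $]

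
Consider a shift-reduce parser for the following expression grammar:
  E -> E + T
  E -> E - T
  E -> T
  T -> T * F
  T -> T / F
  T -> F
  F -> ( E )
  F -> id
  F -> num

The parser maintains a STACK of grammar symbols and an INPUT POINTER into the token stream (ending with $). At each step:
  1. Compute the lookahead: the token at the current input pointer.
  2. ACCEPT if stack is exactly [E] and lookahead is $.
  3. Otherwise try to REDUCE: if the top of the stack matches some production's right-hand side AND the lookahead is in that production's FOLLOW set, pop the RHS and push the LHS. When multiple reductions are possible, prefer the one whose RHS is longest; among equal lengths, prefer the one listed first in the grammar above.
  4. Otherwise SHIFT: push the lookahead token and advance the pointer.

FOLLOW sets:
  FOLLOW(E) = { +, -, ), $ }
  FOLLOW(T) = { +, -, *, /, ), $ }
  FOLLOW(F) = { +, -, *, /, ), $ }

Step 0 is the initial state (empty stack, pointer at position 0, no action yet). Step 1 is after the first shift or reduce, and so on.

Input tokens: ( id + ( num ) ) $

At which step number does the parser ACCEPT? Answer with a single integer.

Step 1: shift (. Stack=[(] ptr=1 lookahead=id remaining=[id + ( num ) ) $]
Step 2: shift id. Stack=[( id] ptr=2 lookahead=+ remaining=[+ ( num ) ) $]
Step 3: reduce F->id. Stack=[( F] ptr=2 lookahead=+ remaining=[+ ( num ) ) $]
Step 4: reduce T->F. Stack=[( T] ptr=2 lookahead=+ remaining=[+ ( num ) ) $]
Step 5: reduce E->T. Stack=[( E] ptr=2 lookahead=+ remaining=[+ ( num ) ) $]
Step 6: shift +. Stack=[( E +] ptr=3 lookahead=( remaining=[( num ) ) $]
Step 7: shift (. Stack=[( E + (] ptr=4 lookahead=num remaining=[num ) ) $]
Step 8: shift num. Stack=[( E + ( num] ptr=5 lookahead=) remaining=[) ) $]
Step 9: reduce F->num. Stack=[( E + ( F] ptr=5 lookahead=) remaining=[) ) $]
Step 10: reduce T->F. Stack=[( E + ( T] ptr=5 lookahead=) remaining=[) ) $]
Step 11: reduce E->T. Stack=[( E + ( E] ptr=5 lookahead=) remaining=[) ) $]
Step 12: shift ). Stack=[( E + ( E )] ptr=6 lookahead=) remaining=[) $]
Step 13: reduce F->( E ). Stack=[( E + F] ptr=6 lookahead=) remaining=[) $]
Step 14: reduce T->F. Stack=[( E + T] ptr=6 lookahead=) remaining=[) $]
Step 15: reduce E->E + T. Stack=[( E] ptr=6 lookahead=) remaining=[) $]
Step 16: shift ). Stack=[( E )] ptr=7 lookahead=$ remaining=[$]
Step 17: reduce F->( E ). Stack=[F] ptr=7 lookahead=$ remaining=[$]
Step 18: reduce T->F. Stack=[T] ptr=7 lookahead=$ remaining=[$]
Step 19: reduce E->T. Stack=[E] ptr=7 lookahead=$ remaining=[$]
Step 20: accept. Stack=[E] ptr=7 lookahead=$ remaining=[$]

Answer: 20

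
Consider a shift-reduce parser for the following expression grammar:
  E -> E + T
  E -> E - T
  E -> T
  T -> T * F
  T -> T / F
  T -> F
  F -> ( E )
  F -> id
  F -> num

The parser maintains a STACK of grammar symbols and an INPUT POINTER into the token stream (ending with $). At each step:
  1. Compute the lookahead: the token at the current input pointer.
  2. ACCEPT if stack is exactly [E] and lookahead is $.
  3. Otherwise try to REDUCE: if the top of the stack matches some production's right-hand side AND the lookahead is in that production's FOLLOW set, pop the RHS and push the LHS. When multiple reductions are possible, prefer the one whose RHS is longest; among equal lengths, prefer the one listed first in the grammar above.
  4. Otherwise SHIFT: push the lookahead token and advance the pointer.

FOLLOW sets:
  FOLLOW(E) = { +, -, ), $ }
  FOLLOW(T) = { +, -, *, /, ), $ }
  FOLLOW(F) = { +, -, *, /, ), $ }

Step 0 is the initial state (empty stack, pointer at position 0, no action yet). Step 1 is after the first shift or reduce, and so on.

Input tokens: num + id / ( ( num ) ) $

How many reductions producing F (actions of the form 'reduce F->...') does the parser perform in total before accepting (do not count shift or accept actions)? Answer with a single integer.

Step 1: shift num. Stack=[num] ptr=1 lookahead=+ remaining=[+ id / ( ( num ) ) $]
Step 2: reduce F->num. Stack=[F] ptr=1 lookahead=+ remaining=[+ id / ( ( num ) ) $]
Step 3: reduce T->F. Stack=[T] ptr=1 lookahead=+ remaining=[+ id / ( ( num ) ) $]
Step 4: reduce E->T. Stack=[E] ptr=1 lookahead=+ remaining=[+ id / ( ( num ) ) $]
Step 5: shift +. Stack=[E +] ptr=2 lookahead=id remaining=[id / ( ( num ) ) $]
Step 6: shift id. Stack=[E + id] ptr=3 lookahead=/ remaining=[/ ( ( num ) ) $]
Step 7: reduce F->id. Stack=[E + F] ptr=3 lookahead=/ remaining=[/ ( ( num ) ) $]
Step 8: reduce T->F. Stack=[E + T] ptr=3 lookahead=/ remaining=[/ ( ( num ) ) $]
Step 9: shift /. Stack=[E + T /] ptr=4 lookahead=( remaining=[( ( num ) ) $]
Step 10: shift (. Stack=[E + T / (] ptr=5 lookahead=( remaining=[( num ) ) $]
Step 11: shift (. Stack=[E + T / ( (] ptr=6 lookahead=num remaining=[num ) ) $]
Step 12: shift num. Stack=[E + T / ( ( num] ptr=7 lookahead=) remaining=[) ) $]
Step 13: reduce F->num. Stack=[E + T / ( ( F] ptr=7 lookahead=) remaining=[) ) $]
Step 14: reduce T->F. Stack=[E + T / ( ( T] ptr=7 lookahead=) remaining=[) ) $]
Step 15: reduce E->T. Stack=[E + T / ( ( E] ptr=7 lookahead=) remaining=[) ) $]
Step 16: shift ). Stack=[E + T / ( ( E )] ptr=8 lookahead=) remaining=[) $]
Step 17: reduce F->( E ). Stack=[E + T / ( F] ptr=8 lookahead=) remaining=[) $]
Step 18: reduce T->F. Stack=[E + T / ( T] ptr=8 lookahead=) remaining=[) $]
Step 19: reduce E->T. Stack=[E + T / ( E] ptr=8 lookahead=) remaining=[) $]
Step 20: shift ). Stack=[E + T / ( E )] ptr=9 lookahead=$ remaining=[$]
Step 21: reduce F->( E ). Stack=[E + T / F] ptr=9 lookahead=$ remaining=[$]
Step 22: reduce T->T / F. Stack=[E + T] ptr=9 lookahead=$ remaining=[$]
Step 23: reduce E->E + T. Stack=[E] ptr=9 lookahead=$ remaining=[$]
Step 24: accept. Stack=[E] ptr=9 lookahead=$ remaining=[$]

Answer: 5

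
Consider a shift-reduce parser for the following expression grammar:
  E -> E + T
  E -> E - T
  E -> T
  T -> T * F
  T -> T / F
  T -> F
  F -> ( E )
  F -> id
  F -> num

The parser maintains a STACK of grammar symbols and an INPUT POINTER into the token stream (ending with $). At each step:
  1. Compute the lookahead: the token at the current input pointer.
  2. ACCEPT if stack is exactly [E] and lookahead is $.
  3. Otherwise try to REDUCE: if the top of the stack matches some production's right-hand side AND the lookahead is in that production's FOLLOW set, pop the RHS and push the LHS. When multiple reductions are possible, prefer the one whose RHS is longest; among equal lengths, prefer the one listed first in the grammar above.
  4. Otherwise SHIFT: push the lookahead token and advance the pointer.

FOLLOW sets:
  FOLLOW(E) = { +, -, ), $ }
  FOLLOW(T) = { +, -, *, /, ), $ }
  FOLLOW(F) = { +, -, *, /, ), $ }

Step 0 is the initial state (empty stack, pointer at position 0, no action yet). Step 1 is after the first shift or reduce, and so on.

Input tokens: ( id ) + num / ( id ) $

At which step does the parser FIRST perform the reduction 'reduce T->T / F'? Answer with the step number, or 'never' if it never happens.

Answer: 22

Derivation:
Step 1: shift (. Stack=[(] ptr=1 lookahead=id remaining=[id ) + num / ( id ) $]
Step 2: shift id. Stack=[( id] ptr=2 lookahead=) remaining=[) + num / ( id ) $]
Step 3: reduce F->id. Stack=[( F] ptr=2 lookahead=) remaining=[) + num / ( id ) $]
Step 4: reduce T->F. Stack=[( T] ptr=2 lookahead=) remaining=[) + num / ( id ) $]
Step 5: reduce E->T. Stack=[( E] ptr=2 lookahead=) remaining=[) + num / ( id ) $]
Step 6: shift ). Stack=[( E )] ptr=3 lookahead=+ remaining=[+ num / ( id ) $]
Step 7: reduce F->( E ). Stack=[F] ptr=3 lookahead=+ remaining=[+ num / ( id ) $]
Step 8: reduce T->F. Stack=[T] ptr=3 lookahead=+ remaining=[+ num / ( id ) $]
Step 9: reduce E->T. Stack=[E] ptr=3 lookahead=+ remaining=[+ num / ( id ) $]
Step 10: shift +. Stack=[E +] ptr=4 lookahead=num remaining=[num / ( id ) $]
Step 11: shift num. Stack=[E + num] ptr=5 lookahead=/ remaining=[/ ( id ) $]
Step 12: reduce F->num. Stack=[E + F] ptr=5 lookahead=/ remaining=[/ ( id ) $]
Step 13: reduce T->F. Stack=[E + T] ptr=5 lookahead=/ remaining=[/ ( id ) $]
Step 14: shift /. Stack=[E + T /] ptr=6 lookahead=( remaining=[( id ) $]
Step 15: shift (. Stack=[E + T / (] ptr=7 lookahead=id remaining=[id ) $]
Step 16: shift id. Stack=[E + T / ( id] ptr=8 lookahead=) remaining=[) $]
Step 17: reduce F->id. Stack=[E + T / ( F] ptr=8 lookahead=) remaining=[) $]
Step 18: reduce T->F. Stack=[E + T / ( T] ptr=8 lookahead=) remaining=[) $]
Step 19: reduce E->T. Stack=[E + T / ( E] ptr=8 lookahead=) remaining=[) $]
Step 20: shift ). Stack=[E + T / ( E )] ptr=9 lookahead=$ remaining=[$]
Step 21: reduce F->( E ). Stack=[E + T / F] ptr=9 lookahead=$ remaining=[$]
Step 22: reduce T->T / F. Stack=[E + T] ptr=9 lookahead=$ remaining=[$]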